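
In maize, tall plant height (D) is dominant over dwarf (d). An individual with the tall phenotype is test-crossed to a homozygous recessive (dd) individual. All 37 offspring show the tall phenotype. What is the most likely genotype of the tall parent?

Test cross: ? × dd
All offspring are tall.
If the unknown parent were heterozygous (Dd), about half of 37 offspring would be dwarf; none are. The unknown parent is most likely homozygous dominant (DD).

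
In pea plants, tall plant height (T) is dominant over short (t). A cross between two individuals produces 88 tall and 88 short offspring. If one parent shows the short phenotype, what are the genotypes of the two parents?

Observed offspring: 88 tall, 88 short
The observed ratio simplifies to 1:1. One parent shows short, so its genotype must be tt. A 1:1 offspring split requires the other parent to be heterozygous (Tt).
Parent genotypes: tt × Tt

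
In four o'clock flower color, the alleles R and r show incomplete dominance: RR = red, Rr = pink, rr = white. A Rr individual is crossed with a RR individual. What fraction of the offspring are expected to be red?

Punnett square for Rr × RR:
Offspring genotypes: 2 RR, 2 Rr
Phenotype counts: 2 red, 2 pink
red: 2 out of 4
Probability: 2/4 = 1/2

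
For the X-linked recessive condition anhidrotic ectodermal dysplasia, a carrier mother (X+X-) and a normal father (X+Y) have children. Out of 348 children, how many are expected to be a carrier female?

Cross: X+X- × X+Y
Offspring: 1 X+X+, 1 X+Y, 1 X+X-, 1 X-Y
Probability of a carrier female: 1/4
Expected count = 1/4 × 348 = 87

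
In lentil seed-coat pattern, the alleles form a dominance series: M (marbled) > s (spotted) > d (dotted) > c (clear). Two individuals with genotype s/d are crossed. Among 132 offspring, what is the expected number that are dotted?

Cross: s/d × s/d
Allele dominance: M > s > d > c
Offspring genotypes: 1 s/s, 2 s/d, 1 d/d
Phenotype counts: 3 spotted, 1 dotted
dotted: 1 out of 4 → fraction 1/4
Expected count = 1/4 × 132 = 33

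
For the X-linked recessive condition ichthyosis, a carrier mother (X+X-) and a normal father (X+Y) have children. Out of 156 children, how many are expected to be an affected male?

Cross: X+X- × X+Y
Offspring: 1 X+X+, 1 X+Y, 1 X+X-, 1 X-Y
Probability of an affected male: 1/4
Expected count = 1/4 × 156 = 39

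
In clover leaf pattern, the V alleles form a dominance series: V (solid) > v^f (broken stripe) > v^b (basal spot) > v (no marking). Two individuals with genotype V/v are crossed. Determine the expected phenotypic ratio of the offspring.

Cross: V/v × V/v
Allele dominance: V > v^f > v^b > v
Offspring genotypes: 1 V/V, 2 V/v, 1 v/v
Phenotype counts: 3 solid, 1 unmarked
Ratio: 3 solid : 1 unmarked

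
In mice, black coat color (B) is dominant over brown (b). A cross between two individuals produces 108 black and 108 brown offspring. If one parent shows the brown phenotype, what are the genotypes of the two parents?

Observed offspring: 108 black, 108 brown
The observed ratio simplifies to 1:1. One parent shows brown, so its genotype must be bb. A 1:1 offspring split requires the other parent to be heterozygous (Bb).
Parent genotypes: bb × Bb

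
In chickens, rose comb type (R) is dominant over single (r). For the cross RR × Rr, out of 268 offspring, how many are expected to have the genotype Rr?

Punnett square for RR × Rr:
Offspring genotypes: 2 RR, 2 Rr
Total offspring: 4
Count with target: 2
Probability: 2/4 = 1/2
Expected count = 1/2 × 268 = 134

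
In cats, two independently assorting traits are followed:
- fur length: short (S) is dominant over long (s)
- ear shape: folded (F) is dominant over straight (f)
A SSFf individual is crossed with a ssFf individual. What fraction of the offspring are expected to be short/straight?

Dihybrid cross SSFf × ssFf — consider each gene separately:
fur length: SS × ss → 4 Ss → 4 S_ (out of 4)
ear shape: Ff × Ff → 1 FF, 2 Ff, 1 ff → 3 F_ : 1 ff (out of 4)
Combine (counts out of 4 × 4 = 16): short/folded (S_F_) = 4×3 = 12; short/straight (S_ff) = 4×1 = 4
Phenotype counts (out of 16): 12 short/folded, 4 short/straight
short/straight: 4 out of 16
Probability: 4/16 = 1/4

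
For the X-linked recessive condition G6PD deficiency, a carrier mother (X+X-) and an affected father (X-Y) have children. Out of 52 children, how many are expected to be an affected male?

Cross: X+X- × X-Y
Offspring: 1 X+X-, 1 X+Y, 1 X-X-, 1 X-Y
Probability of an affected male: 1/4
Expected count = 1/4 × 52 = 13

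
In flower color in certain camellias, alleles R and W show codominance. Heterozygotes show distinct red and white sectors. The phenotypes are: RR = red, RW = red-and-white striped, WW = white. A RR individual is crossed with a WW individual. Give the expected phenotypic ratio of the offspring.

Punnett square for RR × WW:
Offspring genotypes: 4 RW
Phenotype counts: 4 red-and-white striped
Ratio: all red-and-white striped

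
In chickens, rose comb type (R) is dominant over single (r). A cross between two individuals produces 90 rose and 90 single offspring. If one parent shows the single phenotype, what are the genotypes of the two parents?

Observed offspring: 90 rose, 90 single
The observed ratio simplifies to 1:1. One parent shows single, so its genotype must be rr. A 1:1 offspring split requires the other parent to be heterozygous (Rr).
Parent genotypes: rr × Rr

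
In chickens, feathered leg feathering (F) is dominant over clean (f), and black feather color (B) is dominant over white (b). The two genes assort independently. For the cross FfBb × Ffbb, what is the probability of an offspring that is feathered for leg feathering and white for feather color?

Dihybrid cross FfBb × Ffbb — consider each gene separately:
leg feathering: Ff × Ff → 1 FF, 2 Ff, 1 ff → 3 F_ : 1 ff (out of 4)
feather color: Bb × bb → 2 Bb, 2 bb → 2 B_ : 2 bb (out of 4)
Looking for: feathered (F_) and white (bb)
P(feathered) = 3/4, P(white) = 2/4
P(both) = 3/4 × 2/4 = 6/16 = 3/8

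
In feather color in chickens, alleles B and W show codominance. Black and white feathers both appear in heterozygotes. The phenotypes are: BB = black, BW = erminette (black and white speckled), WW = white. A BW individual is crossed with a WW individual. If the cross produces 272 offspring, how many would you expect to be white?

Punnett square for BW × WW:
Offspring genotypes: 2 BW, 2 WW
Phenotype counts: 2 erminette (black and white speckled), 2 white
white: 2 out of 4 → fraction 1/2
Expected count = 1/2 × 272 = 136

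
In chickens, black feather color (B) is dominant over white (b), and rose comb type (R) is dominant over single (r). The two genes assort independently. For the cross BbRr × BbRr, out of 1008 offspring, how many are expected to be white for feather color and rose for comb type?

Dihybrid cross BbRr × BbRr — consider each gene separately:
feather color: Bb × Bb → 1 BB, 2 Bb, 1 bb → 3 B_ : 1 bb (out of 4)
comb type: Rr × Rr → 1 RR, 2 Rr, 1 rr → 3 R_ : 1 rr (out of 4)
Looking for: white (bb) and rose (R_)
P(white) = 1/4, P(rose) = 3/4
P(both) = 1/4 × 3/4 = 3/16
Expected count = 3/16 × 1008 = 189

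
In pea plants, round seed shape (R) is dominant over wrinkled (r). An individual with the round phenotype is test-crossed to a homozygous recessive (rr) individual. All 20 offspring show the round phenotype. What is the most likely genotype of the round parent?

Test cross: ? × rr
All offspring are round.
If the unknown parent were heterozygous (Rr), about half of 20 offspring would be wrinkled; none are. The unknown parent is most likely homozygous dominant (RR).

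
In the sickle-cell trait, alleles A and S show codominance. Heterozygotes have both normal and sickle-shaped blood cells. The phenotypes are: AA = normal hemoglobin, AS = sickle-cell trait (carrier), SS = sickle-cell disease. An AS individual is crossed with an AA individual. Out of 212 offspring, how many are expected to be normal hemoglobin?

Punnett square for AS × AA:
Offspring genotypes: 2 AA, 2 AS
Phenotype counts: 2 normal hemoglobin, 2 sickle-cell trait (carrier)
normal hemoglobin: 2 out of 4 → fraction 1/2
Expected count = 1/2 × 212 = 106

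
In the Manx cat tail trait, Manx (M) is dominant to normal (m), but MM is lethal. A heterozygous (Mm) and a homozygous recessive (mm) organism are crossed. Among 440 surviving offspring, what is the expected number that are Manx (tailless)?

Cross: Mm × mm
Punnett square offspring (before lethality): 2 Mm, 2 mm
No MM offspring are produced in this cross.
Manx (tailless): 2 out of 4 → fraction 1/2
Expected count = 1/2 × 440 = 220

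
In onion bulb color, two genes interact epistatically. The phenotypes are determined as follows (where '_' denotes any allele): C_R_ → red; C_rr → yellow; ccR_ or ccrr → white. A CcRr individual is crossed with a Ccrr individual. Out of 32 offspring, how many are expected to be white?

Cross: CcRr × Ccrr — consider each gene separately:
C gene: Cc × Cc → 1 CC, 2 Cc, 1 cc → 3 C_ : 1 cc (out of 4)
R gene: Rr × rr → 2 Rr, 2 rr → 2 R_ : 2 rr (out of 4)
Genotype classes (out of 4 × 4 = 16): C_R_ = 3×2 = 6; C_rr = 3×2 = 6; ccR_ = 1×2 = 2; ccrr = 1×2 = 2
Apply the phenotype rules: C_R_ (6) → red; C_rr (6) → yellow; ccR_ (2) + ccrr (2) → white
Phenotype counts (out of 16): 6 red, 6 yellow, 4 white
white: 4 out of 16 → fraction 1/4
Expected count = 1/4 × 32 = 8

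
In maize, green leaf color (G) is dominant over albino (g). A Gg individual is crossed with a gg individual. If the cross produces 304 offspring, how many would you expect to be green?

Punnett square for Gg × gg:
Offspring genotypes: 2 Gg, 2 gg
green: 2, albino: 2
green: 2 out of 4 → fraction 1/2
Expected count = 1/2 × 304 = 152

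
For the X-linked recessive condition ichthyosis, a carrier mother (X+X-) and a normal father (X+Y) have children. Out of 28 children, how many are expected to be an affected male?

Cross: X+X- × X+Y
Offspring: 1 X+X+, 1 X+Y, 1 X+X-, 1 X-Y
Probability of an affected male: 1/4
Expected count = 1/4 × 28 = 7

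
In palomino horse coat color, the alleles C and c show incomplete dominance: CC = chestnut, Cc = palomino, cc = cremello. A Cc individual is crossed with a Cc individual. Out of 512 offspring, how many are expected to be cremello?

Punnett square for Cc × Cc:
Offspring genotypes: 1 CC, 2 Cc, 1 cc
Phenotype counts: 1 chestnut, 2 palomino, 1 cremello
cremello: 1 out of 4 → fraction 1/4
Expected count = 1/4 × 512 = 128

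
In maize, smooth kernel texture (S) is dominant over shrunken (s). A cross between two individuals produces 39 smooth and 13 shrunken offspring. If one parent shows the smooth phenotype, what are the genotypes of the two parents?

Observed offspring: 39 smooth, 13 shrunken
The observed ratio simplifies to 3:1. Shrunken (ss) offspring appear, so each parent must contribute one s allele. The parent stated to show smooth carries S, so it is Ss. The other parent is then either Ss or ss: Ss × ss would give a 1:1 split, whereas Ss × Ss gives 3:1 — matching the data. So both parents are heterozygous (Ss × Ss).
Parent genotypes: Ss × Ss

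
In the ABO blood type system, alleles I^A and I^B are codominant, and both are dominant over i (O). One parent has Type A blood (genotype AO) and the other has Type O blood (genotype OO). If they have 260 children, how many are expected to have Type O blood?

Cross: AO × OO
Possible offspring genotypes: 2 AO, 2 OO
Blood type counts: 2 Type A, 2 Type O
Probability of Type O: 2/4 = 1/2
Expected count = 1/2 × 260 = 130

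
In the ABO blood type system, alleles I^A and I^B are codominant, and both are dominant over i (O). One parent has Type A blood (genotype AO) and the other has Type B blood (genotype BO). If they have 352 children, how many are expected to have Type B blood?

Cross: AO × BO
Possible offspring genotypes: 1 AB, 1 AO, 1 BO, 1 OO
Blood type counts: 1 Type AB, 1 Type A, 1 Type B, 1 Type O
Probability of Type B: 1/4
Expected count = 1/4 × 352 = 88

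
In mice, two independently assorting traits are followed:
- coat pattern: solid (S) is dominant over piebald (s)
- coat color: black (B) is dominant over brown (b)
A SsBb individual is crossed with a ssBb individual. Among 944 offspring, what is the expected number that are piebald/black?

Dihybrid cross SsBb × ssBb — consider each gene separately:
coat pattern: Ss × ss → 2 Ss, 2 ss → 2 S_ : 2 ss (out of 4)
coat color: Bb × Bb → 1 BB, 2 Bb, 1 bb → 3 B_ : 1 bb (out of 4)
Combine (counts out of 4 × 4 = 16): solid/black (S_B_) = 2×3 = 6; solid/brown (S_bb) = 2×1 = 2; piebald/black (ssB_) = 2×3 = 6; piebald/brown (ssbb) = 2×1 = 2
Phenotype counts (out of 16): 6 solid/black, 2 solid/brown, 6 piebald/black, 2 piebald/brown
piebald/black: 6 out of 16 → fraction 3/8
Expected count = 3/8 × 944 = 354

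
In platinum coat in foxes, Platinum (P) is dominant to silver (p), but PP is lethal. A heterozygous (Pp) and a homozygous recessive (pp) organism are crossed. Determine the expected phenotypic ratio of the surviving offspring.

Cross: Pp × pp
Punnett square offspring (before lethality): 2 Pp, 2 pp
No PP offspring are produced in this cross.
Ratio: 1 platinum : 1 silver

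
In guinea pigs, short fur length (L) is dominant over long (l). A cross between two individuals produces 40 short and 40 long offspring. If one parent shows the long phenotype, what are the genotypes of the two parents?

Observed offspring: 40 short, 40 long
The observed ratio simplifies to 1:1. One parent shows long, so its genotype must be ll. A 1:1 offspring split requires the other parent to be heterozygous (Ll).
Parent genotypes: ll × Ll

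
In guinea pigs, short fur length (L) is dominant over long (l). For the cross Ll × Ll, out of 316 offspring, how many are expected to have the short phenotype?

Punnett square for Ll × Ll:
Offspring genotypes: 1 LL, 2 Ll, 1 ll
Total offspring: 4
Count with target: 3
Probability: 3/4
Expected count = 3/4 × 316 = 237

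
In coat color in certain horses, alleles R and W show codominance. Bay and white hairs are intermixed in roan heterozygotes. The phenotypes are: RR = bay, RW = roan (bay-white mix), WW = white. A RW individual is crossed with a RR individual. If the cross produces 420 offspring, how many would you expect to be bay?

Punnett square for RW × RR:
Offspring genotypes: 2 RR, 2 RW
Phenotype counts: 2 bay, 2 roan (bay-white mix)
bay: 2 out of 4 → fraction 1/2
Expected count = 1/2 × 420 = 210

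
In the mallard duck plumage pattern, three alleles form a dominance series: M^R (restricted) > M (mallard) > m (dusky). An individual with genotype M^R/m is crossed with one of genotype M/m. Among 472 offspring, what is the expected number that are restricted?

Cross: M^R/m × M/m
Allele dominance: M^R > M > m
Offspring genotypes: 1 M^R/M, 1 M^R/m, 1 M/m, 1 m/m
Phenotype counts: 2 restricted, 1 mallard, 1 dusky
restricted: 2 out of 4 → fraction 1/2
Expected count = 1/2 × 472 = 236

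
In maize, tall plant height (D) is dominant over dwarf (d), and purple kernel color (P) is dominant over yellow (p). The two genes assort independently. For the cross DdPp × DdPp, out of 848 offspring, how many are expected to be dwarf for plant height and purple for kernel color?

Dihybrid cross DdPp × DdPp — consider each gene separately:
plant height: Dd × Dd → 1 DD, 2 Dd, 1 dd → 3 D_ : 1 dd (out of 4)
kernel color: Pp × Pp → 1 PP, 2 Pp, 1 pp → 3 P_ : 1 pp (out of 4)
Looking for: dwarf (dd) and purple (P_)
P(dwarf) = 1/4, P(purple) = 3/4
P(both) = 1/4 × 3/4 = 3/16
Expected count = 3/16 × 848 = 159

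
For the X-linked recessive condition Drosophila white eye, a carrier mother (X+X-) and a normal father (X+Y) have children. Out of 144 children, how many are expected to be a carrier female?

Cross: X+X- × X+Y
Offspring: 1 X+X+, 1 X+Y, 1 X+X-, 1 X-Y
Probability of a carrier female: 1/4
Expected count = 1/4 × 144 = 36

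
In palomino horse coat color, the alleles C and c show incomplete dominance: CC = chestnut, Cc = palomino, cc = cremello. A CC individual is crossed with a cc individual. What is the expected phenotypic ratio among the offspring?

Punnett square for CC × cc:
Offspring genotypes: 4 Cc
Phenotype counts: 4 palomino
Ratio: all palomino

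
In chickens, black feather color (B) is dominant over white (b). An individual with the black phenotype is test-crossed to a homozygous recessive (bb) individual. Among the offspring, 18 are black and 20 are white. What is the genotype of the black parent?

Test cross: ? × bb
Offspring: 18 black, 20 white — approximately 1:1.
A 1:1 ratio in a test cross indicates the unknown parent is heterozygous (Bb).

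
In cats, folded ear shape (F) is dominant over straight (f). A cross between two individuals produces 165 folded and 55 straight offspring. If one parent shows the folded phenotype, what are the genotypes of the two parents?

Observed offspring: 165 folded, 55 straight
The observed ratio simplifies to 3:1. Straight (ff) offspring appear, so each parent must contribute one f allele. The parent stated to show folded carries F, so it is Ff. The other parent is then either Ff or ff: Ff × ff would give a 1:1 split, whereas Ff × Ff gives 3:1 — matching the data. So both parents are heterozygous (Ff × Ff).
Parent genotypes: Ff × Ff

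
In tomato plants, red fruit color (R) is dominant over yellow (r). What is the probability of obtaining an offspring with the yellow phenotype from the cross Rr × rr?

Punnett square for Rr × rr:
Offspring genotypes: 2 Rr, 2 rr
Total offspring: 4
Count with target: 2
Probability: 2/4 = 1/2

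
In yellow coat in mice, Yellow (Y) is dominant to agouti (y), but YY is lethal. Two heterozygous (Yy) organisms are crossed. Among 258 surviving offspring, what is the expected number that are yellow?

Cross: Yy × Yy
Punnett square offspring (before lethality): 1 YY, 2 Yy, 1 yy
The YY genotype is lethal (embryos die); surviving offspring: 2 Yy, 1 yy
yellow: 2 out of 3 → fraction 2/3
Expected count = 2/3 × 258 = 172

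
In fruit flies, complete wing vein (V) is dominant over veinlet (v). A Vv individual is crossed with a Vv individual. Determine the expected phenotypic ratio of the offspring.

Punnett square for Vv × Vv:
Offspring genotypes: 1 VV, 2 Vv, 1 vv
complete: 3, veinlet: 1
Ratio: 3:1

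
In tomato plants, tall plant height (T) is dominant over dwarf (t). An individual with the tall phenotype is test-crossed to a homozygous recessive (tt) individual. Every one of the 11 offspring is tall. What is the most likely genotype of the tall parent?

Test cross: ? × tt
All offspring are tall.
If the unknown parent were heterozygous (Tt), about half of 11 offspring would be dwarf; none are. The unknown parent is most likely homozygous dominant (TT).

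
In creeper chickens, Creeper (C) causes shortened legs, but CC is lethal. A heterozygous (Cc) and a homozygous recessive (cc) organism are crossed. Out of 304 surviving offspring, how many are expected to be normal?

Cross: Cc × cc
Punnett square offspring (before lethality): 2 Cc, 2 cc
No CC offspring are produced in this cross.
normal: 2 out of 4 → fraction 1/2
Expected count = 1/2 × 304 = 152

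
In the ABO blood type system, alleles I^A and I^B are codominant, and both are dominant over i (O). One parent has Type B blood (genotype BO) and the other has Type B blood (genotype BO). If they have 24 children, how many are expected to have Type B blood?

Cross: BO × BO
Possible offspring genotypes: 1 BB, 2 BO, 1 OO
Blood type counts: 3 Type B, 1 Type O
Probability of Type B: 3/4
Expected count = 3/4 × 24 = 18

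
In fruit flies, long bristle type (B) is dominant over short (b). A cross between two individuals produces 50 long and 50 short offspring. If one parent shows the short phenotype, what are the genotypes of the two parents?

Observed offspring: 50 long, 50 short
The observed ratio simplifies to 1:1. One parent shows short, so its genotype must be bb. A 1:1 offspring split requires the other parent to be heterozygous (Bb).
Parent genotypes: bb × Bb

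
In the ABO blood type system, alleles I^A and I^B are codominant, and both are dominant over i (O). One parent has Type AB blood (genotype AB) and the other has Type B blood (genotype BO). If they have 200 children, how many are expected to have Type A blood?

Cross: AB × BO
Possible offspring genotypes: 1 AB, 1 AO, 1 BB, 1 BO
Blood type counts: 1 Type AB, 1 Type A, 2 Type B
Probability of Type A: 1/4
Expected count = 1/4 × 200 = 50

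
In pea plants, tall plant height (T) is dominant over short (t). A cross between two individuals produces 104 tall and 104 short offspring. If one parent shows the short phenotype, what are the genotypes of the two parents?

Observed offspring: 104 tall, 104 short
The observed ratio simplifies to 1:1. One parent shows short, so its genotype must be tt. A 1:1 offspring split requires the other parent to be heterozygous (Tt).
Parent genotypes: tt × Tt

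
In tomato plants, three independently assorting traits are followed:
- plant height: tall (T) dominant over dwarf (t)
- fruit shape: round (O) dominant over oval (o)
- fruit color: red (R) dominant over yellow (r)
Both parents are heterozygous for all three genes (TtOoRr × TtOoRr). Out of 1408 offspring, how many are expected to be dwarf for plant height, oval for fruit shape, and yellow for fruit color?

Trihybrid cross: TtOoRr × TtOoRr
Each trait segregates independently with a 3:1 phenotypic ratio, so each gene contributes 3/4 (dominant) or 1/4 (recessive).
Target: dwarf (plant height), oval (fruit shape), yellow (fruit color)
Probability = product of independent per-trait probabilities
= 1/4 × 1/4 × 1/4 = 1/64
Expected count = 1/64 × 1408 = 22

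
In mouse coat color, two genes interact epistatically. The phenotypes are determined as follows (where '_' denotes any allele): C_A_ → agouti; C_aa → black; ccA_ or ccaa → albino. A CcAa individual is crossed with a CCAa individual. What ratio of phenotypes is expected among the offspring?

Cross: CcAa × CCAa — consider each gene separately:
C gene: Cc × CC → 2 CC, 2 Cc → 4 C_ (out of 4)
A gene: Aa × Aa → 1 AA, 2 Aa, 1 aa → 3 A_ : 1 aa (out of 4)
Genotype classes (out of 4 × 4 = 16): C_A_ = 4×3 = 12; C_aa = 4×1 = 4
Apply the phenotype rules: C_A_ (12) → agouti; C_aa (4) → black
Phenotype counts (out of 16): 12 agouti, 4 black
Ratio: 3 agouti : 1 black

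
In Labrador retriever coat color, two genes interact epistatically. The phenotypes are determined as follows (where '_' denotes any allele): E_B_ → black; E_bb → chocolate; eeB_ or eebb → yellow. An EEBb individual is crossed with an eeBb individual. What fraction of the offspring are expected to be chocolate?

Cross: EEBb × eeBb — consider each gene separately:
E gene: EE × ee → 4 Ee → 4 E_ (out of 4)
B gene: Bb × Bb → 1 BB, 2 Bb, 1 bb → 3 B_ : 1 bb (out of 4)
Genotype classes (out of 4 × 4 = 16): E_B_ = 4×3 = 12; E_bb = 4×1 = 4
Apply the phenotype rules: E_B_ (12) → black; E_bb (4) → chocolate
Phenotype counts (out of 16): 12 black, 4 chocolate
chocolate: 4 out of 16
Probability: 4/16 = 1/4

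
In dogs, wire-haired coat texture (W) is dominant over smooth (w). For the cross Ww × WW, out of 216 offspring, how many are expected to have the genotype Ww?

Punnett square for Ww × WW:
Offspring genotypes: 2 WW, 2 Ww
Total offspring: 4
Count with target: 2
Probability: 2/4 = 1/2
Expected count = 1/2 × 216 = 108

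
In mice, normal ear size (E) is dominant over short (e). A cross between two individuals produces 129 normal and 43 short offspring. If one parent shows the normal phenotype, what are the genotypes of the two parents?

Observed offspring: 129 normal, 43 short
The observed ratio simplifies to 3:1. Short (ee) offspring appear, so each parent must contribute one e allele. The parent stated to show normal carries E, so it is Ee. The other parent is then either Ee or ee: Ee × ee would give a 1:1 split, whereas Ee × Ee gives 3:1 — matching the data. So both parents are heterozygous (Ee × Ee).
Parent genotypes: Ee × Ee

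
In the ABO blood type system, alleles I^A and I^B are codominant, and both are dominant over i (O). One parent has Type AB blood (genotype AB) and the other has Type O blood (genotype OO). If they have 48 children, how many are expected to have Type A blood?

Cross: AB × OO
Possible offspring genotypes: 2 AO, 2 BO
Blood type counts: 2 Type A, 2 Type B
Probability of Type A: 2/4 = 1/2
Expected count = 1/2 × 48 = 24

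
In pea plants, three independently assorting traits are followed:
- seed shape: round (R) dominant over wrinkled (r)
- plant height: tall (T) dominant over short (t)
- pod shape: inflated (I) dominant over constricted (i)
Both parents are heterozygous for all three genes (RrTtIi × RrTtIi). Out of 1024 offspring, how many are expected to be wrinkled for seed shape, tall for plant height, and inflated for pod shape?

Trihybrid cross: RrTtIi × RrTtIi
Each trait segregates independently with a 3:1 phenotypic ratio, so each gene contributes 3/4 (dominant) or 1/4 (recessive).
Target: wrinkled (seed shape), tall (plant height), inflated (pod shape)
Probability = product of independent per-trait probabilities
= 1/4 × 3/4 × 3/4 = 9/64
Expected count = 9/64 × 1024 = 144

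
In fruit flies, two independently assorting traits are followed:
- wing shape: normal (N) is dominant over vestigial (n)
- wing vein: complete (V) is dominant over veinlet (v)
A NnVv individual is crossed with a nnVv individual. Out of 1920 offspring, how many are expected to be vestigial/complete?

Dihybrid cross NnVv × nnVv — consider each gene separately:
wing shape: Nn × nn → 2 Nn, 2 nn → 2 N_ : 2 nn (out of 4)
wing vein: Vv × Vv → 1 VV, 2 Vv, 1 vv → 3 V_ : 1 vv (out of 4)
Combine (counts out of 4 × 4 = 16): normal/complete (N_V_) = 2×3 = 6; normal/veinlet (N_vv) = 2×1 = 2; vestigial/complete (nnV_) = 2×3 = 6; vestigial/veinlet (nnvv) = 2×1 = 2
Phenotype counts (out of 16): 6 normal/complete, 2 normal/veinlet, 6 vestigial/complete, 2 vestigial/veinlet
vestigial/complete: 6 out of 16 → fraction 3/8
Expected count = 3/8 × 1920 = 720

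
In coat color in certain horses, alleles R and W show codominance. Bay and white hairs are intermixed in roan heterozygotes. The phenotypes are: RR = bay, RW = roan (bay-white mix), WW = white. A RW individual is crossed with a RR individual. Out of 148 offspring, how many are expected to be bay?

Punnett square for RW × RR:
Offspring genotypes: 2 RR, 2 RW
Phenotype counts: 2 bay, 2 roan (bay-white mix)
bay: 2 out of 4 → fraction 1/2
Expected count = 1/2 × 148 = 74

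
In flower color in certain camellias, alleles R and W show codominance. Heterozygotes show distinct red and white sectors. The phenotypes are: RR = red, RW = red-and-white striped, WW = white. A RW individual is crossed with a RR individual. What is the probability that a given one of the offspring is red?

Punnett square for RW × RR:
Offspring genotypes: 2 RR, 2 RW
Phenotype counts: 2 red, 2 red-and-white striped
red: 2 out of 4
Probability: 2/4 = 1/2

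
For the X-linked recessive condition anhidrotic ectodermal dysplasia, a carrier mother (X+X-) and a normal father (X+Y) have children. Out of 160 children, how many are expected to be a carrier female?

Cross: X+X- × X+Y
Offspring: 1 X+X+, 1 X+Y, 1 X+X-, 1 X-Y
Probability of a carrier female: 1/4
Expected count = 1/4 × 160 = 40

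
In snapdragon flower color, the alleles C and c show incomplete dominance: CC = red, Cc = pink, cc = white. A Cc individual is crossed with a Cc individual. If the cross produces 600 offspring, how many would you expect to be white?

Punnett square for Cc × Cc:
Offspring genotypes: 1 CC, 2 Cc, 1 cc
Phenotype counts: 1 red, 2 pink, 1 white
white: 1 out of 4 → fraction 1/4
Expected count = 1/4 × 600 = 150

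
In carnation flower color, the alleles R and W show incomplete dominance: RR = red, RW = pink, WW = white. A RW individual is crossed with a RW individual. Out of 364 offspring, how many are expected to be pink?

Punnett square for RW × RW:
Offspring genotypes: 1 RR, 2 RW, 1 WW
Phenotype counts: 1 red, 2 pink, 1 white
pink: 2 out of 4 → fraction 1/2
Expected count = 1/2 × 364 = 182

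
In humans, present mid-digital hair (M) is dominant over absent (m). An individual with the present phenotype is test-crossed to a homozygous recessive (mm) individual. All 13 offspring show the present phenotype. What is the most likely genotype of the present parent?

Test cross: ? × mm
All offspring are present.
If the unknown parent were heterozygous (Mm), about half of 13 offspring would be absent; none are. The unknown parent is most likely homozygous dominant (MM).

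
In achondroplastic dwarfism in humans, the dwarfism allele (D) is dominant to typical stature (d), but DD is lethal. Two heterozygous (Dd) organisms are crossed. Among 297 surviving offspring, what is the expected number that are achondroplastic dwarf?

Cross: Dd × Dd
Punnett square offspring (before lethality): 1 DD, 2 Dd, 1 dd
The DD genotype is lethal (embryos die); surviving offspring: 2 Dd, 1 dd
achondroplastic dwarf: 2 out of 3 → fraction 2/3
Expected count = 2/3 × 297 = 198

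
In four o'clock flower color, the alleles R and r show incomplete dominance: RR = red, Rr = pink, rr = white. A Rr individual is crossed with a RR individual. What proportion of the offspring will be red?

Punnett square for Rr × RR:
Offspring genotypes: 2 RR, 2 Rr
Phenotype counts: 2 red, 2 pink
red: 2 out of 4
Probability: 2/4 = 1/2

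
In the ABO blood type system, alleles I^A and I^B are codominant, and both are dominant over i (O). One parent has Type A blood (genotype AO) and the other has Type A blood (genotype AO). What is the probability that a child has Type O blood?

Cross: AO × AO
Possible offspring genotypes: 1 AA, 2 AO, 1 OO
Blood type counts: 3 Type A, 1 Type O
Probability of Type O: 1/4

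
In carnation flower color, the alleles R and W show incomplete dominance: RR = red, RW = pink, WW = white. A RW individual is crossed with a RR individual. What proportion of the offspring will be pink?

Punnett square for RW × RR:
Offspring genotypes: 2 RR, 2 RW
Phenotype counts: 2 red, 2 pink
pink: 2 out of 4
Probability: 2/4 = 1/2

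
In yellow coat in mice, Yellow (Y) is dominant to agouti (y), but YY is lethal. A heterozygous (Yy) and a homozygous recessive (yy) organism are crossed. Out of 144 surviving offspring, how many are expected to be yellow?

Cross: Yy × yy
Punnett square offspring (before lethality): 2 Yy, 2 yy
No YY offspring are produced in this cross.
yellow: 2 out of 4 → fraction 1/2
Expected count = 1/2 × 144 = 72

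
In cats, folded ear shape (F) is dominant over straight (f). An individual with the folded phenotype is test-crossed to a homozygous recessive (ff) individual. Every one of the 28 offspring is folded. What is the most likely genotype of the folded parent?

Test cross: ? × ff
All offspring are folded.
If the unknown parent were heterozygous (Ff), about half of 28 offspring would be straight; none are. The unknown parent is most likely homozygous dominant (FF).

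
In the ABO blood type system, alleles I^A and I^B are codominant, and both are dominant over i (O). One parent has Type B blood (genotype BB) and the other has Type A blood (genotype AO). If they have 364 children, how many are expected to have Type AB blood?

Cross: BB × AO
Possible offspring genotypes: 2 AB, 2 BO
Blood type counts: 2 Type AB, 2 Type B
Probability of Type AB: 2/4 = 1/2
Expected count = 1/2 × 364 = 182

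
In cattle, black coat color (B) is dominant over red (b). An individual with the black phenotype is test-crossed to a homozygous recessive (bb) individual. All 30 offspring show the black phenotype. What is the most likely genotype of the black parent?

Test cross: ? × bb
All offspring are black.
If the unknown parent were heterozygous (Bb), about half of 30 offspring would be red; none are. The unknown parent is most likely homozygous dominant (BB).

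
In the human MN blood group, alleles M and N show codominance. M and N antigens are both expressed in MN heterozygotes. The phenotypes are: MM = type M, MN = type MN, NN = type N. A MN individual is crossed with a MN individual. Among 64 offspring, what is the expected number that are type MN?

Punnett square for MN × MN:
Offspring genotypes: 1 MM, 2 MN, 1 NN
Phenotype counts: 1 type M, 2 type MN, 1 type N
type MN: 2 out of 4 → fraction 1/2
Expected count = 1/2 × 64 = 32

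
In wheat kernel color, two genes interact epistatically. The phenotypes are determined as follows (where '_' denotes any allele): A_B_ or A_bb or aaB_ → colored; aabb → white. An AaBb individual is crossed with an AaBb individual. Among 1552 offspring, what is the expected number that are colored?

Cross: AaBb × AaBb — consider each gene separately:
A gene: Aa × Aa → 1 AA, 2 Aa, 1 aa → 3 A_ : 1 aa (out of 4)
B gene: Bb × Bb → 1 BB, 2 Bb, 1 bb → 3 B_ : 1 bb (out of 4)
Genotype classes (out of 4 × 4 = 16): A_B_ = 3×3 = 9; A_bb = 3×1 = 3; aaB_ = 1×3 = 3; aabb = 1×1 = 1
Apply the phenotype rules: A_B_ (9) + A_bb (3) + aaB_ (3) → colored; aabb (1) → white
Phenotype counts (out of 16): 15 colored, 1 white
colored: 15 out of 16 → fraction 15/16
Expected count = 15/16 × 1552 = 1455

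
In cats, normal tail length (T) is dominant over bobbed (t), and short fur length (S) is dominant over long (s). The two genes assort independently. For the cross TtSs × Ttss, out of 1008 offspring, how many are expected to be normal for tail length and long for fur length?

Dihybrid cross TtSs × Ttss — consider each gene separately:
tail length: Tt × Tt → 1 TT, 2 Tt, 1 tt → 3 T_ : 1 tt (out of 4)
fur length: Ss × ss → 2 Ss, 2 ss → 2 S_ : 2 ss (out of 4)
Looking for: normal (T_) and long (ss)
P(normal) = 3/4, P(long) = 2/4
P(both) = 3/4 × 2/4 = 6/16 = 3/8
Expected count = 3/8 × 1008 = 378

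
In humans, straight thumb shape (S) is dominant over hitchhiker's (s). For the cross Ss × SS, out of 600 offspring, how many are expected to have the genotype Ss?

Punnett square for Ss × SS:
Offspring genotypes: 2 SS, 2 Ss
Total offspring: 4
Count with target: 2
Probability: 2/4 = 1/2
Expected count = 1/2 × 600 = 300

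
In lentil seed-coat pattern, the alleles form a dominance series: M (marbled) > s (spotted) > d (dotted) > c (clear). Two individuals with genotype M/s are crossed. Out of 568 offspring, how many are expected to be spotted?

Cross: M/s × M/s
Allele dominance: M > s > d > c
Offspring genotypes: 1 M/M, 2 M/s, 1 s/s
Phenotype counts: 3 marbled, 1 spotted
spotted: 1 out of 4 → fraction 1/4
Expected count = 1/4 × 568 = 142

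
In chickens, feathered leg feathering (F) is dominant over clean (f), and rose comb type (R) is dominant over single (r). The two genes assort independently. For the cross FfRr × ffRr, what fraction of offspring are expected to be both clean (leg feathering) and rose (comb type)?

Dihybrid cross FfRr × ffRr — consider each gene separately:
leg feathering: Ff × ff → 2 Ff, 2 ff → 2 F_ : 2 ff (out of 4)
comb type: Rr × Rr → 1 RR, 2 Rr, 1 rr → 3 R_ : 1 rr (out of 4)
Looking for: clean (ff) and rose (R_)
P(clean) = 2/4, P(rose) = 3/4
P(both) = 2/4 × 3/4 = 6/16 = 3/8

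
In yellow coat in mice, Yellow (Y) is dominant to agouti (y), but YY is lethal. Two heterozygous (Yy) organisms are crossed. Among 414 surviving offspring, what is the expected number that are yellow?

Cross: Yy × Yy
Punnett square offspring (before lethality): 1 YY, 2 Yy, 1 yy
The YY genotype is lethal (embryos die); surviving offspring: 2 Yy, 1 yy
yellow: 2 out of 3 → fraction 2/3
Expected count = 2/3 × 414 = 276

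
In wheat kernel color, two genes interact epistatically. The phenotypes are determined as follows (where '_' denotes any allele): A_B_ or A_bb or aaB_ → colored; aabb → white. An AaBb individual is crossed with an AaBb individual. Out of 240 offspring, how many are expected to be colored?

Cross: AaBb × AaBb — consider each gene separately:
A gene: Aa × Aa → 1 AA, 2 Aa, 1 aa → 3 A_ : 1 aa (out of 4)
B gene: Bb × Bb → 1 BB, 2 Bb, 1 bb → 3 B_ : 1 bb (out of 4)
Genotype classes (out of 4 × 4 = 16): A_B_ = 3×3 = 9; A_bb = 3×1 = 3; aaB_ = 1×3 = 3; aabb = 1×1 = 1
Apply the phenotype rules: A_B_ (9) + A_bb (3) + aaB_ (3) → colored; aabb (1) → white
Phenotype counts (out of 16): 15 colored, 1 white
colored: 15 out of 16 → fraction 15/16
Expected count = 15/16 × 240 = 225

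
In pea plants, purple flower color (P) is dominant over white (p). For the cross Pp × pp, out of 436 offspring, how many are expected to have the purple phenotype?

Punnett square for Pp × pp:
Offspring genotypes: 2 Pp, 2 pp
Total offspring: 4
Count with target: 2
Probability: 2/4 = 1/2
Expected count = 1/2 × 436 = 218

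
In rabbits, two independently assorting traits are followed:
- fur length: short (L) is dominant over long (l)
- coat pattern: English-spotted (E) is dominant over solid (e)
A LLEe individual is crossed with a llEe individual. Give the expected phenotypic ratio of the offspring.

Dihybrid cross LLEe × llEe — consider each gene separately:
fur length: LL × ll → 4 Ll → 4 L_ (out of 4)
coat pattern: Ee × Ee → 1 EE, 2 Ee, 1 ee → 3 E_ : 1 ee (out of 4)
Combine (counts out of 4 × 4 = 16): short/English-spotted (L_E_) = 4×3 = 12; short/solid (L_ee) = 4×1 = 4
Phenotype counts (out of 16): 12 short/English-spotted, 4 short/solid
Ratio: 3 short/English-spotted : 1 short/solid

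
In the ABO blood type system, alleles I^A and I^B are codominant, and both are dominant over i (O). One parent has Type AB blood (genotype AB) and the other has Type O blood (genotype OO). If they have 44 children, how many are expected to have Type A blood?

Cross: AB × OO
Possible offspring genotypes: 2 AO, 2 BO
Blood type counts: 2 Type A, 2 Type B
Probability of Type A: 2/4 = 1/2
Expected count = 1/2 × 44 = 22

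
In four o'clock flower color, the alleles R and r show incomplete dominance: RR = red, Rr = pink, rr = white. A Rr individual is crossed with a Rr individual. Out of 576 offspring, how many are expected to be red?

Punnett square for Rr × Rr:
Offspring genotypes: 1 RR, 2 Rr, 1 rr
Phenotype counts: 1 red, 2 pink, 1 white
red: 1 out of 4 → fraction 1/4
Expected count = 1/4 × 576 = 144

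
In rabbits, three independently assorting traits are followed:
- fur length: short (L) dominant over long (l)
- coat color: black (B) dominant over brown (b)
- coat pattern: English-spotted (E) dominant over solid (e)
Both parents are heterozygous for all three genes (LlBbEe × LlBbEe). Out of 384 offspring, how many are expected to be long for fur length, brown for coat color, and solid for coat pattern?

Trihybrid cross: LlBbEe × LlBbEe
Each trait segregates independently with a 3:1 phenotypic ratio, so each gene contributes 3/4 (dominant) or 1/4 (recessive).
Target: long (fur length), brown (coat color), solid (coat pattern)
Probability = product of independent per-trait probabilities
= 1/4 × 1/4 × 1/4 = 1/64
Expected count = 1/64 × 384 = 6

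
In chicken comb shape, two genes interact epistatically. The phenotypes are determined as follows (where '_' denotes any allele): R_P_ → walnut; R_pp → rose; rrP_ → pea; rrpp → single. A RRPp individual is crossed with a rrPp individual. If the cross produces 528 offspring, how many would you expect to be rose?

Cross: RRPp × rrPp — consider each gene separately:
R gene: RR × rr → 4 Rr → 4 R_ (out of 4)
P gene: Pp × Pp → 1 PP, 2 Pp, 1 pp → 3 P_ : 1 pp (out of 4)
Genotype classes (out of 4 × 4 = 16): R_P_ = 4×3 = 12; R_pp = 4×1 = 4
Apply the phenotype rules: R_P_ (12) → walnut; R_pp (4) → rose
Phenotype counts (out of 16): 12 walnut, 4 rose
rose: 4 out of 16 → fraction 1/4
Expected count = 1/4 × 528 = 132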